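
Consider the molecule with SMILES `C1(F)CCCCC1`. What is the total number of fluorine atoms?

1

Atom tally by fragment:
  cyclohexane ring core → C:6 H:12
  (− 1 ring H displaced by substituents)
  + F → F:1
Element totals:
  C: 6
  H: 11
  F: 1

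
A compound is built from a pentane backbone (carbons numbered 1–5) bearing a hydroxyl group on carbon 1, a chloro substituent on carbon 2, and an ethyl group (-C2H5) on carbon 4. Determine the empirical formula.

C7H15ClO

Atom tally by fragment:
  HOCH2 → C:1 H:3 O:1
  CH(Cl) → C:1 H:1 Cl:1
  CH2 → C:1 H:2
  CH(C2H5) → C:3 H:6
  CH3 → C:1 H:3
Element totals:
  C: 7
  H: 15
  Cl: 1
  O: 1
Molecular formula: C7H15ClO.
gcd of subscripts (7, 1, 15, 1) = 1, so the empirical formula equals the molecular formula.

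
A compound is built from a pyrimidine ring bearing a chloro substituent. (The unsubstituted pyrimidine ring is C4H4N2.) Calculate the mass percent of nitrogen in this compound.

Atom tally by fragment:
  pyrimidine ring core → C:4 H:4 N:2
  (− 1 ring H displaced by substituents)
  + Cl → Cl:1
Element totals:
  C: 4
  H: 3
  Cl: 1
  N: 2
Molecular formula: C4H3ClN2.
Molar mass = 114.532 g/mol.
Mass from N: 2 × 14.007 = 28.014 g/mol.
%N = 28.014 / 114.532 × 100 = 24.46%.

24.46%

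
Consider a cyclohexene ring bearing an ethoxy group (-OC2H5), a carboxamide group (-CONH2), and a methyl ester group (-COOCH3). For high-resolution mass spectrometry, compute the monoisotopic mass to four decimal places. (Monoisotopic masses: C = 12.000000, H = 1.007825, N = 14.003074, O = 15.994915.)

Atom tally by fragment:
  cyclohexene ring core → C:6 H:10
  (− 3 ring H displaced by substituents)
  + OC2H5 → C:2 H:5 O:1
  + CONH2 → C:1 H:2 O:1 N:1
  + COOCH3 → C:2 H:3 O:2
Element totals:
  C: 11
  H: 17
  N: 1
  O: 4
Molecular formula: C11H17NO4.
  M = 11(12.0) + 17(1.007825) + 14.003074 + 4(15.994915)
    = 132.000000 + 17.133025 + 14.003074 + 63.979660 = 227.115759

227.1158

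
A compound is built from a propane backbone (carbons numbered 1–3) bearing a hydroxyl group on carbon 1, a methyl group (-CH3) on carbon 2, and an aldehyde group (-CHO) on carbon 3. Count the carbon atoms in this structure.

Atom tally by fragment:
  HOCH2 → C:1 H:3 O:1
  CH(CH3) → C:2 H:4
  CH2CHO → C:2 H:3 O:1
Element totals:
  C: 5
  H: 10
  O: 2

5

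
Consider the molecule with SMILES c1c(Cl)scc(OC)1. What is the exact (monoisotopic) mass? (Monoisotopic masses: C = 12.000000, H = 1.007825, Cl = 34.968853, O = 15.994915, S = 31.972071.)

147.9750

Atom tally by fragment:
  thiophene ring core → C:4 H:4 S:1
  (− 2 ring H displaced by substituents)
  + Cl → Cl:1
  + OCH3 → C:1 H:3 O:1
Element totals:
  C: 5
  H: 5
  Cl: 1
  O: 1
  S: 1
Molecular formula: C5H5ClOS.
  M = 5(12.0) + 5(1.007825) + 34.968853 + 15.994915 + 31.972071
    = 60.000000 + 5.039125 + 34.968853 + 15.994915 + 31.972071 = 147.974964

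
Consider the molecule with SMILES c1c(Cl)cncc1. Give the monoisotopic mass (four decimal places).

Atom tally by fragment:
  pyridine ring core → C:5 H:5 N:1
  (− 1 ring H displaced by substituents)
  + Cl → Cl:1
Element totals:
  C: 5
  H: 4
  Cl: 1
  N: 1
Molecular formula: C5H4ClN.
  M = 5(12.0) + 4(1.007825) + 34.968853 + 14.003074
    = 60.000000 + 4.031300 + 34.968853 + 14.003074 = 113.003227

113.0032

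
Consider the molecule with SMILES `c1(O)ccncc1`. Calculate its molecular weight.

95.10 g/mol

Atom tally by fragment:
  pyridine ring core → C:5 H:5 N:1
  (− 1 ring H displaced by substituents)
  + OH → O:1 H:1
Element totals:
  C: 5
  H: 5
  N: 1
  O: 1
Molecular formula: C5H5NO.
  M = 5(12.011) + 5(1.008) + 14.007 + 15.999
    = 60.055 + 5.040 + 14.007 + 15.999 = 95.101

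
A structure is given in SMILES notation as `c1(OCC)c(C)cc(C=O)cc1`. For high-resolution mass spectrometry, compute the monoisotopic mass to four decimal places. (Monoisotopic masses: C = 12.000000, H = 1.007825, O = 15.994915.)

164.0837

Atom tally by fragment:
  benzene ring core → C:6 H:6
  (− 3 ring H displaced by substituents)
  + OC2H5 → C:2 H:5 O:1
  + CH3 → C:1 H:3
  + CHO → C:1 H:1 O:1
Element totals:
  C: 10
  H: 12
  O: 2
Molecular formula: C10H12O2.
  M = 10(12.0) + 12(1.007825) + 2(15.994915)
    = 120.000000 + 12.093900 + 31.989830 = 164.083730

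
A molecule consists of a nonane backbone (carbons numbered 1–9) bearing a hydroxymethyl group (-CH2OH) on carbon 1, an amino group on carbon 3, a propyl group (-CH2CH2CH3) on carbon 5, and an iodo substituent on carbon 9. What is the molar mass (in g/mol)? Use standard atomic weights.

Atom tally by fragment:
  HOCH2CH2 → C:2 H:5 O:1
  CH2 → C:1 H:2
  CH(NH2) → C:1 H:3 N:1
  CH2 → C:1 H:2
  CH(CH2CH2CH3) → C:4 H:8
  CH2 → C:1 H:2
  CH2 → C:1 H:2
  CH2 → C:1 H:2
  CH2I → C:1 H:2 I:1
Element totals:
  C: 13
  H: 28
  I: 1
  N: 1
  O: 1
Molecular formula: C13H28INO.
  M = 13(12.011) + 28(1.008) + 126.904 + 14.007 + 15.999
    = 156.143 + 28.224 + 126.904 + 14.007 + 15.999 = 341.277

341.28 g/mol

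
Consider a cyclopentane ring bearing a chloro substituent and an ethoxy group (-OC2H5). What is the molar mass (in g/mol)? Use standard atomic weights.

148.63 g/mol

Atom tally by fragment:
  cyclopentane ring core → C:5 H:10
  (− 2 ring H displaced by substituents)
  + Cl → Cl:1
  + OC2H5 → C:2 H:5 O:1
Element totals:
  C: 7
  H: 13
  Cl: 1
  O: 1
Molecular formula: C7H13ClO.
  M = 7(12.011) + 13(1.008) + 35.45 + 15.999
    = 84.077 + 13.104 + 35.450 + 15.999 = 148.630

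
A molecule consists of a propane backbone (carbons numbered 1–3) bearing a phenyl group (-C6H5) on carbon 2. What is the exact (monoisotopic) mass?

Atom tally by fragment:
  CH3 → C:1 H:3
  CH(C6H5) → C:7 H:6
  CH3 → C:1 H:3
Element totals:
  C: 9
  H: 12
Molecular formula: C9H12.
  M = 9(12.0) + 12(1.007825)
    = 108.000000 + 12.093900 = 120.093900

120.0939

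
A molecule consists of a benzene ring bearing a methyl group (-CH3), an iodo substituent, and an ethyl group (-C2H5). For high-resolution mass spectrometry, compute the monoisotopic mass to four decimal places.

Atom tally by fragment:
  benzene ring core → C:6 H:6
  (− 3 ring H displaced by substituents)
  + CH3 → C:1 H:3
  + I → I:1
  + C2H5 → C:2 H:5
Element totals:
  C: 9
  H: 11
  I: 1
Molecular formula: C9H11I.
  M = 9(12.0) + 11(1.007825) + 126.904472
    = 108.000000 + 11.086075 + 126.904472 = 245.990547

245.9905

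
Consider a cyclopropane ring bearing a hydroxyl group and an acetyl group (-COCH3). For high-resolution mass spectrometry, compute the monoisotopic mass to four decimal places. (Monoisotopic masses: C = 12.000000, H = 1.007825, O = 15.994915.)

100.0524

Atom tally by fragment:
  cyclopropane ring core → C:3 H:6
  (− 2 ring H displaced by substituents)
  + OH → O:1 H:1
  + COCH3 → C:2 H:3 O:1
Element totals:
  C: 5
  H: 8
  O: 2
Molecular formula: C5H8O2.
  M = 5(12.0) + 8(1.007825) + 2(15.994915)
    = 60.000000 + 8.062600 + 31.989830 = 100.052430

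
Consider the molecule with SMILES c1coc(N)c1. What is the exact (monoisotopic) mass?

Atom tally by fragment:
  furan ring core → C:4 H:4 O:1
  (− 1 ring H displaced by substituents)
  + NH2 → N:1 H:2
Element totals:
  C: 4
  H: 5
  N: 1
  O: 1
Molecular formula: C4H5NO.
  M = 4(12.0) + 5(1.007825) + 14.003074 + 15.994915
    = 48.000000 + 5.039125 + 14.003074 + 15.994915 = 83.037114

83.0371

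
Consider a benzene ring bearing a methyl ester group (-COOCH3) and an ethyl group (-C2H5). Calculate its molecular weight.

Atom tally by fragment:
  benzene ring core → C:6 H:6
  (− 2 ring H displaced by substituents)
  + COOCH3 → C:2 H:3 O:2
  + C2H5 → C:2 H:5
Element totals:
  C: 10
  H: 12
  O: 2
Molecular formula: C10H12O2.
  M = 10(12.011) + 12(1.008) + 2(15.999)
    = 120.110 + 12.096 + 31.998 = 164.204

164.20 g/mol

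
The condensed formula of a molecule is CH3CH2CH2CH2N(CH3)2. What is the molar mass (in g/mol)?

101.19 g/mol

Atom tally by fragment:
  CH3 → C:1 H:3
  CH2 → C:1 H:2
  CH2 → C:1 H:2
  CH2N(CH3)2 → C:3 H:8 N:1
Element totals:
  C: 6
  H: 15
  N: 1
Molecular formula: C6H15N.
  M = 6(12.011) + 15(1.008) + 14.007
    = 72.066 + 15.120 + 14.007 = 101.193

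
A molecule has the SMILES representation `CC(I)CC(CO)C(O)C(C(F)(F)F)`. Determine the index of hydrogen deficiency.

Atom tally by fragment:
  CH3 → C:1 H:3
  CH(I) → C:1 H:1 I:1
  CH2 → C:1 H:2
  CH(CH2OH) → C:2 H:4 O:1
  CH(OH) → C:1 H:2 O:1
  CH2CF3 → C:2 H:2 F:3
Element totals:
  C: 8
  H: 14
  F: 3
  I: 1
  O: 2
Molecular formula: C8H14F3IO2.
DoU = (2C + 2 + N − H − X) / 2 = (2·8 + 2 + 0 − 14 − 4) / 2 = 0.

0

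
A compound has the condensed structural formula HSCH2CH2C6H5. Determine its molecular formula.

Element totals:
  C: 8
  H: 10
  S: 1

C8H10S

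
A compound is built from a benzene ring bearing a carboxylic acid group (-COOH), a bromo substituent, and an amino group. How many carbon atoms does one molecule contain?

7

Atom tally by fragment:
  benzene ring core → C:6 H:6
  (− 3 ring H displaced by substituents)
  + COOH → C:1 H:1 O:2
  + Br → Br:1
  + NH2 → N:1 H:2
Element totals:
  C: 7
  H: 6
  Br: 1
  N: 1
  O: 2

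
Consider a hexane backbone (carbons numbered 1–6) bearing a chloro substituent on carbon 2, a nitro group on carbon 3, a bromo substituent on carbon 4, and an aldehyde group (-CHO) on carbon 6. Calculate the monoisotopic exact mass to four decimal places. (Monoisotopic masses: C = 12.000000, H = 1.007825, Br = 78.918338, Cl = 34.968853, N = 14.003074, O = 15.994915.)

Atom tally by fragment:
  CH3 → C:1 H:3
  CH(Cl) → C:1 H:1 Cl:1
  CH(NO2) → C:1 H:1 N:1 O:2
  CH(Br) → C:1 H:1 Br:1
  CH2 → C:1 H:2
  CH2CHO → C:2 H:3 O:1
Element totals:
  C: 7
  H: 11
  Br: 1
  Cl: 1
  N: 1
  O: 3
Molecular formula: C7H11BrClNO3.
  M = 7(12.0) + 11(1.007825) + 78.918338 + 34.968853 + 14.003074 + 3(15.994915)
    = 84.000000 + 11.086075 + 78.918338 + 34.968853 + 14.003074 + 47.984745 = 270.961085

270.9611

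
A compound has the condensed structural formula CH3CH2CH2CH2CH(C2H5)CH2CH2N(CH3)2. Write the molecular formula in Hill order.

Element totals:
  C: 11
  H: 25
  N: 1

C11H25N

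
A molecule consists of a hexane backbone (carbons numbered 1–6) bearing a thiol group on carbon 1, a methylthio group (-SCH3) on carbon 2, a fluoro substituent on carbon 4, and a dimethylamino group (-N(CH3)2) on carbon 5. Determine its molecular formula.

C9H20FNS2

Atom tally by fragment:
  HSCH2 → C:1 H:3 S:1
  CH(SCH3) → C:2 H:4 S:1
  CH2 → C:1 H:2
  CH(F) → C:1 H:1 F:1
  CH(N(CH3)2) → C:3 H:7 N:1
  CH3 → C:1 H:3
Element totals:
  C: 9
  H: 20
  F: 1
  N: 1
  S: 2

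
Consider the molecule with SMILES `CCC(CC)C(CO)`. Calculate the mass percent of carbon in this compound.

Atom tally by fragment:
  CH3 → C:1 H:3
  CH2 → C:1 H:2
  CH(C2H5) → C:3 H:6
  CH2CH2OH → C:2 H:5 O:1
Element totals:
  C: 7
  H: 16
  O: 1
Molecular formula: C7H16O.
Molar mass = 116.204 g/mol.
Mass from C: 7 × 12.011 = 84.077 g/mol.
%C = 84.077 / 116.204 × 100 = 72.35%.

72.35%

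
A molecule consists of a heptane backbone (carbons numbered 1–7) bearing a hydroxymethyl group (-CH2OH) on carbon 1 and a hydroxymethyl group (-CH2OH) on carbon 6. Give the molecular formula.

C9H20O2

Atom tally by fragment:
  HOCH2CH2 → C:2 H:5 O:1
  CH2 → C:1 H:2
  CH2 → C:1 H:2
  CH2 → C:1 H:2
  CH2 → C:1 H:2
  CH(CH2OH) → C:2 H:4 O:1
  CH3 → C:1 H:3
Element totals:
  C: 9
  H: 20
  O: 2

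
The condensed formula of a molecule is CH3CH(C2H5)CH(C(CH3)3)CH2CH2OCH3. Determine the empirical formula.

C12H26O

Atom tally by fragment:
  CH3 → C:1 H:3
  CH(C2H5) → C:3 H:6
  CH(C(CH3)3) → C:5 H:10
  CH2 → C:1 H:2
  CH2OCH3 → C:2 H:5 O:1
Element totals:
  C: 12
  H: 26
  O: 1
Molecular formula: C12H26O.
gcd of subscripts (12, 26, 1) = 1, so the empirical formula equals the molecular formula.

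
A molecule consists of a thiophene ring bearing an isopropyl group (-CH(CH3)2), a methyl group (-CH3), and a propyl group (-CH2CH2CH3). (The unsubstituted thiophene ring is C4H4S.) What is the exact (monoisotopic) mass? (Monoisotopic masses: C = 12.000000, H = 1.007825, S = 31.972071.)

Atom tally by fragment:
  thiophene ring core → C:4 H:4 S:1
  (− 3 ring H displaced by substituents)
  + CH(CH3)2 → C:3 H:7
  + CH3 → C:1 H:3
  + CH2CH2CH3 → C:3 H:7
Element totals:
  C: 11
  H: 18
  S: 1
Molecular formula: C11H18S.
  M = 11(12.0) + 18(1.007825) + 31.972071
    = 132.000000 + 18.140850 + 31.972071 = 182.112921

182.1129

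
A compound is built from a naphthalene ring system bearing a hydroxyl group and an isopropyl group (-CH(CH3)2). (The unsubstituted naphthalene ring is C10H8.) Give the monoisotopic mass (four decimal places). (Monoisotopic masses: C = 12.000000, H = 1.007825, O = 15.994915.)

Atom tally by fragment:
  naphthalene ring system core → C:10 H:8
  (− 2 ring H displaced by substituents)
  + OH → O:1 H:1
  + CH(CH3)2 → C:3 H:7
Element totals:
  C: 13
  H: 14
  O: 1
Molecular formula: C13H14O.
  M = 13(12.0) + 14(1.007825) + 15.994915
    = 156.000000 + 14.109550 + 15.994915 = 186.104465

186.1045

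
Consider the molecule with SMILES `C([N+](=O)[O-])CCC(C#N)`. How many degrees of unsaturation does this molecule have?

3

Atom tally by fragment:
  O2NCH2 → C:1 H:2 N:1 O:2
  CH2 → C:1 H:2
  CH2 → C:1 H:2
  CH2CN → C:2 H:2 N:1
Element totals:
  C: 5
  H: 8
  N: 2
  O: 2
Molecular formula: C5H8N2O2.
DoU = (2C + 2 + N − H − X) / 2 = (2·5 + 2 + 2 − 8 − 0) / 2 = 3.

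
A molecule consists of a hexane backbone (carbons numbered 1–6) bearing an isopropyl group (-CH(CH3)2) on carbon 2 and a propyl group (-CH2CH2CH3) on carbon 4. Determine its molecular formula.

C12H26

Atom tally by fragment:
  CH3 → C:1 H:3
  CH(CH(CH3)2) → C:4 H:8
  CH2 → C:1 H:2
  CH(CH2CH2CH3) → C:4 H:8
  CH2 → C:1 H:2
  CH3 → C:1 H:3
Element totals:
  C: 12
  H: 26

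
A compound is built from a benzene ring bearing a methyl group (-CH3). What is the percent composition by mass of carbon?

Atom tally by fragment:
  benzene ring core → C:6 H:6
  (− 1 ring H displaced by substituents)
  + CH3 → C:1 H:3
Element totals:
  C: 7
  H: 8
Molecular formula: C7H8.
Molar mass = 92.141 g/mol.
Mass from C: 7 × 12.011 = 84.077 g/mol.
%C = 84.077 / 92.141 × 100 = 91.25%.

91.25%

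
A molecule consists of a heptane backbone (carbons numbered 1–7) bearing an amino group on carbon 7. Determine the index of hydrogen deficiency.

Atom tally by fragment:
  CH3 → C:1 H:3
  CH2 → C:1 H:2
  CH2 → C:1 H:2
  CH2 → C:1 H:2
  CH2 → C:1 H:2
  CH2 → C:1 H:2
  CH2NH2 → C:1 H:4 N:1
Element totals:
  C: 7
  H: 17
  N: 1
Molecular formula: C7H17N.
DoU = (2C + 2 + N − H − X) / 2 = (2·7 + 2 + 1 − 17 − 0) / 2 = 0.

0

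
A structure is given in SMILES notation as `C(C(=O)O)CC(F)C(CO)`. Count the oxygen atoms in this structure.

3

Atom tally by fragment:
  HOOCCH2 → C:2 H:3 O:2
  CH2 → C:1 H:2
  CH(F) → C:1 H:1 F:1
  CH2CH2OH → C:2 H:5 O:1
Element totals:
  C: 6
  H: 11
  F: 1
  O: 3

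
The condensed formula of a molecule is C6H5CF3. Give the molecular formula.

C7H5F3

Element totals:
  C: 7
  H: 5
  F: 3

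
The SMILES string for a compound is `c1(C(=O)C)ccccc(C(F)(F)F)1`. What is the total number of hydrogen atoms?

Atom tally by fragment:
  benzene ring core → C:6 H:6
  (− 2 ring H displaced by substituents)
  + COCH3 → C:2 H:3 O:1
  + CF3 → C:1 F:3
Element totals:
  C: 9
  H: 7
  F: 3
  O: 1

7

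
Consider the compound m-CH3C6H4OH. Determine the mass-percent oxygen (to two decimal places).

Atom tally by fragment:
  benzene ring core → C:6 H:6
  (− 2 ring H displaced by substituents)
  + CH3 → C:1 H:3
  + OH → O:1 H:1
Element totals:
  C: 7
  H: 8
  O: 1
Molecular formula: C7H8O.
Molar mass = 108.140 g/mol.
Mass from O: 1 × 15.999 = 15.999 g/mol.
%O = 15.999 / 108.140 × 100 = 14.79%.

14.79%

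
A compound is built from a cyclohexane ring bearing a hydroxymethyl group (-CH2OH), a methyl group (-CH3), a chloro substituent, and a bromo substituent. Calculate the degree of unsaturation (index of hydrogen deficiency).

1

Atom tally by fragment:
  cyclohexane ring core → C:6 H:12
  (− 4 ring H displaced by substituents)
  + CH2OH → C:1 H:3 O:1
  + CH3 → C:1 H:3
  + Cl → Cl:1
  + Br → Br:1
Element totals:
  C: 8
  H: 14
  Br: 1
  Cl: 1
  O: 1
Molecular formula: C8H14BrClO.
DoU = (2C + 2 + N − H − X) / 2 = (2·8 + 2 + 0 − 14 − 2) / 2 = 1.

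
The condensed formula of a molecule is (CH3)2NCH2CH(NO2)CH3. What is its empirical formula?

C5H12N2O2

Atom tally by fragment:
  (CH3)2NCH2 → C:3 H:8 N:1
  CH(NO2) → C:1 H:1 N:1 O:2
  CH3 → C:1 H:3
Element totals:
  C: 5
  H: 12
  N: 2
  O: 2
Molecular formula: C5H12N2O2.
gcd of subscripts (5, 12, 2, 2) = 1, so the empirical formula equals the molecular formula.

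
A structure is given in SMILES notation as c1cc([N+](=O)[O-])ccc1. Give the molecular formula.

C6H5NO2

Atom tally by fragment:
  benzene ring core → C:6 H:6
  (− 1 ring H displaced by substituents)
  + NO2 → N:1 O:2
Element totals:
  C: 6
  H: 5
  N: 1
  O: 2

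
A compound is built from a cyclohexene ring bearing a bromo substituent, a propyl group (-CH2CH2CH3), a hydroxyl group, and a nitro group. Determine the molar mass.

264.12 g/mol

Atom tally by fragment:
  cyclohexene ring core → C:6 H:10
  (− 4 ring H displaced by substituents)
  + Br → Br:1
  + CH2CH2CH3 → C:3 H:7
  + OH → O:1 H:1
  + NO2 → N:1 O:2
Element totals:
  C: 9
  H: 14
  Br: 1
  N: 1
  O: 3
Molecular formula: C9H14BrNO3.
  M = 9(12.011) + 14(1.008) + 79.904 + 14.007 + 3(15.999)
    = 108.099 + 14.112 + 79.904 + 14.007 + 47.997 = 264.119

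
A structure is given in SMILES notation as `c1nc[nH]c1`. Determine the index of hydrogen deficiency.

Atom tally by fragment:
  imidazole ring core → C:3 H:4 N:2
Element totals:
  C: 3
  H: 4
  N: 2
Molecular formula: C3H4N2.
DoU = (2C + 2 + N − H − X) / 2 = (2·3 + 2 + 2 − 4 − 0) / 2 = 3.

3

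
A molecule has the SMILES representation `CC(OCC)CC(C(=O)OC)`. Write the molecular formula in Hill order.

C8H16O3

Atom tally by fragment:
  CH3 → C:1 H:3
  CH(OC2H5) → C:3 H:6 O:1
  CH2 → C:1 H:2
  CH2COOCH3 → C:3 H:5 O:2
Element totals:
  C: 8
  H: 16
  O: 3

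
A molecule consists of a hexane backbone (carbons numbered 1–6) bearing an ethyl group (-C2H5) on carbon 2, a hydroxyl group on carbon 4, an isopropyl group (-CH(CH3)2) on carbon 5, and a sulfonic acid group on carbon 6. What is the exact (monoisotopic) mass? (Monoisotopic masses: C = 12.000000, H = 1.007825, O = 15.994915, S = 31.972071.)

Atom tally by fragment:
  CH3 → C:1 H:3
  CH(C2H5) → C:3 H:6
  CH2 → C:1 H:2
  CH(OH) → C:1 H:2 O:1
  CH(CH(CH3)2) → C:4 H:8
  CH2SO3H → C:1 H:3 S:1 O:3
Element totals:
  C: 11
  H: 24
  O: 4
  S: 1
Molecular formula: C11H24O4S.
  M = 11(12.0) + 24(1.007825) + 4(15.994915) + 31.972071
    = 132.000000 + 24.187800 + 63.979660 + 31.972071 = 252.139531

252.1395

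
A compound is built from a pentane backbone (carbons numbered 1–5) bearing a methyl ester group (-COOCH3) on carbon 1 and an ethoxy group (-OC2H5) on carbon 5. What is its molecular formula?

C9H18O3

Atom tally by fragment:
  CH3OOCCH2 → C:3 H:5 O:2
  CH2 → C:1 H:2
  CH2 → C:1 H:2
  CH2 → C:1 H:2
  CH2OC2H5 → C:3 H:7 O:1
Element totals:
  C: 9
  H: 18
  O: 3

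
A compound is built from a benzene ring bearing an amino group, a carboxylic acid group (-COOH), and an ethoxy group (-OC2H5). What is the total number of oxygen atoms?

3

Atom tally by fragment:
  benzene ring core → C:6 H:6
  (− 3 ring H displaced by substituents)
  + NH2 → N:1 H:2
  + COOH → C:1 H:1 O:2
  + OC2H5 → C:2 H:5 O:1
Element totals:
  C: 9
  H: 11
  N: 1
  O: 3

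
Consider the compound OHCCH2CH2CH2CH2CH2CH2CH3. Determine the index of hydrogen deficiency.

1

Atom tally by fragment:
  OHCCH2 → C:2 H:3 O:1
  CH2 → C:1 H:2
  CH2 → C:1 H:2
  CH2 → C:1 H:2
  CH2 → C:1 H:2
  CH2 → C:1 H:2
  CH3 → C:1 H:3
Element totals:
  C: 8
  H: 16
  O: 1
Molecular formula: C8H16O.
DoU = (2C + 2 + N − H − X) / 2 = (2·8 + 2 + 0 − 16 − 0) / 2 = 1.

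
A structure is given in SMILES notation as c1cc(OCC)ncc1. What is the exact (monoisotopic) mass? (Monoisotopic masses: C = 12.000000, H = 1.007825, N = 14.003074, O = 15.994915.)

123.0684

Atom tally by fragment:
  pyridine ring core → C:5 H:5 N:1
  (− 1 ring H displaced by substituents)
  + OC2H5 → C:2 H:5 O:1
Element totals:
  C: 7
  H: 9
  N: 1
  O: 1
Molecular formula: C7H9NO.
  M = 7(12.0) + 9(1.007825) + 14.003074 + 15.994915
    = 84.000000 + 9.070425 + 14.003074 + 15.994915 = 123.068414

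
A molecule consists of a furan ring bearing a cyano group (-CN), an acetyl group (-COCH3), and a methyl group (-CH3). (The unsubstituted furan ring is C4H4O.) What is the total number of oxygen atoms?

2

Atom tally by fragment:
  furan ring core → C:4 H:4 O:1
  (− 3 ring H displaced by substituents)
  + CN → C:1 N:1
  + COCH3 → C:2 H:3 O:1
  + CH3 → C:1 H:3
Element totals:
  C: 8
  H: 7
  N: 1
  O: 2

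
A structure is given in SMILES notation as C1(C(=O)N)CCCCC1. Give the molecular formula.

Atom tally by fragment:
  cyclohexane ring core → C:6 H:12
  (− 1 ring H displaced by substituents)
  + CONH2 → C:1 H:2 O:1 N:1
Element totals:
  C: 7
  H: 13
  N: 1
  O: 1

C7H13NO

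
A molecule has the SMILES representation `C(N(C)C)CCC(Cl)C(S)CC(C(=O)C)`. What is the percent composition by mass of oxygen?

Atom tally by fragment:
  (CH3)2NCH2 → C:3 H:8 N:1
  CH2 → C:1 H:2
  CH2 → C:1 H:2
  CH(Cl) → C:1 H:1 Cl:1
  CH(SH) → C:1 H:2 S:1
  CH2 → C:1 H:2
  CH2COCH3 → C:3 H:5 O:1
Element totals:
  C: 11
  H: 22
  Cl: 1
  N: 1
  O: 1
  S: 1
Molecular formula: C11H22ClNOS.
Molar mass = 251.813 g/mol.
Mass from O: 1 × 15.999 = 15.999 g/mol.
%O = 15.999 / 251.813 × 100 = 6.35%.

6.35%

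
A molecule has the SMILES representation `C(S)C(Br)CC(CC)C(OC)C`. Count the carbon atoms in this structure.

9

Atom tally by fragment:
  HSCH2 → C:1 H:3 S:1
  CH(Br) → C:1 H:1 Br:1
  CH2 → C:1 H:2
  CH(C2H5) → C:3 H:6
  CH(OCH3) → C:2 H:4 O:1
  CH3 → C:1 H:3
Element totals:
  C: 9
  H: 19
  Br: 1
  O: 1
  S: 1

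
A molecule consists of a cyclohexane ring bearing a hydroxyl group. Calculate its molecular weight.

100.16 g/mol

Atom tally by fragment:
  cyclohexane ring core → C:6 H:12
  (− 1 ring H displaced by substituents)
  + OH → O:1 H:1
Element totals:
  C: 6
  H: 12
  O: 1
Molecular formula: C6H12O.
  M = 6(12.011) + 12(1.008) + 15.999
    = 72.066 + 12.096 + 15.999 = 100.161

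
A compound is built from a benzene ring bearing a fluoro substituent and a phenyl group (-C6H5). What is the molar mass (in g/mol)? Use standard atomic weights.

172.20 g/mol

Atom tally by fragment:
  benzene ring core → C:6 H:6
  (− 2 ring H displaced by substituents)
  + F → F:1
  + C6H5 → C:6 H:5
Element totals:
  C: 12
  H: 9
  F: 1
Molecular formula: C12H9F.
  M = 12(12.011) + 9(1.008) + 18.998
    = 144.132 + 9.072 + 18.998 = 172.202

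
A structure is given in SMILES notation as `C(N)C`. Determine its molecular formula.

C2H7N

Atom tally by fragment:
  H2NCH2 → C:1 H:4 N:1
  CH3 → C:1 H:3
Element totals:
  C: 2
  H: 7
  N: 1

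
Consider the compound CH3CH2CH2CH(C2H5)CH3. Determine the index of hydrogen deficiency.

0

Element totals:
  C: 7
  H: 16
Molecular formula: C7H16.
DoU = (2C + 2 + N − H − X) / 2 = (2·7 + 2 + 0 − 16 − 0) / 2 = 0.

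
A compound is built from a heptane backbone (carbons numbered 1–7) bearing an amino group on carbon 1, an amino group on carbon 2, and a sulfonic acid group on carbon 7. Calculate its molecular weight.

Atom tally by fragment:
  H2NCH2 → C:1 H:4 N:1
  CH(NH2) → C:1 H:3 N:1
  CH2 → C:1 H:2
  CH2 → C:1 H:2
  CH2 → C:1 H:2
  CH2 → C:1 H:2
  CH2SO3H → C:1 H:3 S:1 O:3
Element totals:
  C: 7
  H: 18
  N: 2
  O: 3
  S: 1
Molecular formula: C7H18N2O3S.
  M = 7(12.011) + 18(1.008) + 2(14.007) + 3(15.999) + 32.06
    = 84.077 + 18.144 + 28.014 + 47.997 + 32.060 = 210.292

210.29 g/mol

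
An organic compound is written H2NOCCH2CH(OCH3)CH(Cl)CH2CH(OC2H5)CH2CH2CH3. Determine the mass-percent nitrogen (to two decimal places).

Atom tally by fragment:
  H2NOCCH2 → C:2 H:4 O:1 N:1
  CH(OCH3) → C:2 H:4 O:1
  CH(Cl) → C:1 H:1 Cl:1
  CH2 → C:1 H:2
  CH(OC2H5) → C:3 H:6 O:1
  CH2 → C:1 H:2
  CH2 → C:1 H:2
  CH3 → C:1 H:3
Element totals:
  C: 12
  H: 24
  Cl: 1
  N: 1
  O: 3
Molecular formula: C12H24ClNO3.
Molar mass = 265.778 g/mol.
Mass from N: 1 × 14.007 = 14.007 g/mol.
%N = 14.007 / 265.778 × 100 = 5.27%.

5.27%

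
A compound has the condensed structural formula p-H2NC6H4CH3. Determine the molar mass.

107.16 g/mol

Atom tally by fragment:
  benzene ring core → C:6 H:6
  (− 2 ring H displaced by substituents)
  + NH2 → N:1 H:2
  + CH3 → C:1 H:3
Element totals:
  C: 7
  H: 9
  N: 1
Molecular formula: C7H9N.
  M = 7(12.011) + 9(1.008) + 14.007
    = 84.077 + 9.072 + 14.007 = 107.156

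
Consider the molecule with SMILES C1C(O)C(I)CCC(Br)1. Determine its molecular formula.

Atom tally by fragment:
  cyclohexane ring core → C:6 H:12
  (− 3 ring H displaced by substituents)
  + OH → O:1 H:1
  + I → I:1
  + Br → Br:1
Element totals:
  C: 6
  H: 10
  Br: 1
  I: 1
  O: 1

C6H10BrIO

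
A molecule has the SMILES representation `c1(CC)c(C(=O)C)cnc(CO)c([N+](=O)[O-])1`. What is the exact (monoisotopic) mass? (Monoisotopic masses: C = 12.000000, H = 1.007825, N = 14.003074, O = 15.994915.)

224.0797

Atom tally by fragment:
  pyridine ring core → C:5 H:5 N:1
  (− 4 ring H displaced by substituents)
  + C2H5 → C:2 H:5
  + COCH3 → C:2 H:3 O:1
  + CH2OH → C:1 H:3 O:1
  + NO2 → N:1 O:2
Element totals:
  C: 10
  H: 12
  N: 2
  O: 4
Molecular formula: C10H12N2O4.
  M = 10(12.0) + 12(1.007825) + 2(14.003074) + 4(15.994915)
    = 120.000000 + 12.093900 + 28.006148 + 63.979660 = 224.079708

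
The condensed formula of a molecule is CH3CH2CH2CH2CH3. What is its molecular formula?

C5H12

Atom tally by fragment:
  CH3 → C:1 H:3
  CH2 → C:1 H:2
  CH2 → C:1 H:2
  CH2 → C:1 H:2
  CH3 → C:1 H:3
Element totals:
  C: 5
  H: 12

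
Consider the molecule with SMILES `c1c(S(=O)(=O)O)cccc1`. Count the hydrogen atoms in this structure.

Atom tally by fragment:
  benzene ring core → C:6 H:6
  (− 1 ring H displaced by substituents)
  + SO3H → S:1 O:3 H:1
Element totals:
  C: 6
  H: 6
  O: 3
  S: 1

6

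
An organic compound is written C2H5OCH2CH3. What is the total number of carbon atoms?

4

Element totals:
  C: 4
  H: 10
  O: 1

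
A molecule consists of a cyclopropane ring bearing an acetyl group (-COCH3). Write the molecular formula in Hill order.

C5H8O

Atom tally by fragment:
  cyclopropane ring core → C:3 H:6
  (− 1 ring H displaced by substituents)
  + COCH3 → C:2 H:3 O:1
Element totals:
  C: 5
  H: 8
  O: 1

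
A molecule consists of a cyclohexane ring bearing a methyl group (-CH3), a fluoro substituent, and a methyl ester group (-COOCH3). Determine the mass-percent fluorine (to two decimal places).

Atom tally by fragment:
  cyclohexane ring core → C:6 H:12
  (− 3 ring H displaced by substituents)
  + CH3 → C:1 H:3
  + F → F:1
  + COOCH3 → C:2 H:3 O:2
Element totals:
  C: 9
  H: 15
  F: 1
  O: 2
Molecular formula: C9H15FO2.
Molar mass = 174.215 g/mol.
Mass from F: 1 × 18.998 = 18.998 g/mol.
%F = 18.998 / 174.215 × 100 = 10.90%.

10.90%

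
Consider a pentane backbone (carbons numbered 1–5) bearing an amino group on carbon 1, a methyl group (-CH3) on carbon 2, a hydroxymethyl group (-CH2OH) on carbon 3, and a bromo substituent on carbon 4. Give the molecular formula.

C7H16BrNO

Atom tally by fragment:
  H2NCH2 → C:1 H:4 N:1
  CH(CH3) → C:2 H:4
  CH(CH2OH) → C:2 H:4 O:1
  CH(Br) → C:1 H:1 Br:1
  CH3 → C:1 H:3
Element totals:
  C: 7
  H: 16
  Br: 1
  N: 1
  O: 1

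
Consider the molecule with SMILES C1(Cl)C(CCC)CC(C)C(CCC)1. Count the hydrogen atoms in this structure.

Atom tally by fragment:
  cyclopentane ring core → C:5 H:10
  (− 4 ring H displaced by substituents)
  + Cl → Cl:1
  + CH2CH2CH3 → C:3 H:7
  + CH3 → C:1 H:3
  + CH2CH2CH3 → C:3 H:7
Element totals:
  C: 12
  H: 23
  Cl: 1

23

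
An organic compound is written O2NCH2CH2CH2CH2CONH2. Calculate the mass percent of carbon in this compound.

Atom tally by fragment:
  O2NCH2 → C:1 H:2 N:1 O:2
  CH2 → C:1 H:2
  CH2 → C:1 H:2
  CH2CONH2 → C:2 H:4 O:1 N:1
Element totals:
  C: 5
  H: 10
  N: 2
  O: 3
Molecular formula: C5H10N2O3.
Molar mass = 146.146 g/mol.
Mass from C: 5 × 12.011 = 60.055 g/mol.
%C = 60.055 / 146.146 × 100 = 41.09%.

41.09%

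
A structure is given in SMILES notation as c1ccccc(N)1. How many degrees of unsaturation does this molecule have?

Atom tally by fragment:
  benzene ring core → C:6 H:6
  (− 1 ring H displaced by substituents)
  + NH2 → N:1 H:2
Element totals:
  C: 6
  H: 7
  N: 1
Molecular formula: C6H7N.
DoU = (2C + 2 + N − H − X) / 2 = (2·6 + 2 + 1 − 7 − 0) / 2 = 4.

4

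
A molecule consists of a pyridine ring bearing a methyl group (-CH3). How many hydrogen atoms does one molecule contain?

7

Atom tally by fragment:
  pyridine ring core → C:5 H:5 N:1
  (− 1 ring H displaced by substituents)
  + CH3 → C:1 H:3
Element totals:
  C: 6
  H: 7
  N: 1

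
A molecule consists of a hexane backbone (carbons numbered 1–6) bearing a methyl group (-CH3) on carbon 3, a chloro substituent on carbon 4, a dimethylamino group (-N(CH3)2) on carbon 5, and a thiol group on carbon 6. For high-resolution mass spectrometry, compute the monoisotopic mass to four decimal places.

209.1005

Atom tally by fragment:
  CH3 → C:1 H:3
  CH2 → C:1 H:2
  CH(CH3) → C:2 H:4
  CH(Cl) → C:1 H:1 Cl:1
  CH(N(CH3)2) → C:3 H:7 N:1
  CH2SH → C:1 H:3 S:1
Element totals:
  C: 9
  H: 20
  Cl: 1
  N: 1
  S: 1
Molecular formula: C9H20ClNS.
  M = 9(12.0) + 20(1.007825) + 34.968853 + 14.003074 + 31.972071
    = 108.000000 + 20.156500 + 34.968853 + 14.003074 + 31.972071 = 209.100498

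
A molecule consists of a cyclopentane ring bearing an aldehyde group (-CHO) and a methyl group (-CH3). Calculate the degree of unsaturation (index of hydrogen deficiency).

Atom tally by fragment:
  cyclopentane ring core → C:5 H:10
  (− 2 ring H displaced by substituents)
  + CHO → C:1 H:1 O:1
  + CH3 → C:1 H:3
Element totals:
  C: 7
  H: 12
  O: 1
Molecular formula: C7H12O.
DoU = (2C + 2 + N − H − X) / 2 = (2·7 + 2 + 0 − 12 − 0) / 2 = 2.

2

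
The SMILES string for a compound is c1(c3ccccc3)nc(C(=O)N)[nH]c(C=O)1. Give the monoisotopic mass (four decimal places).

215.0695

Atom tally by fragment:
  imidazole ring core → C:3 H:4 N:2
  (− 3 ring H displaced by substituents)
  + C6H5 → C:6 H:5
  + CONH2 → C:1 H:2 O:1 N:1
  + CHO → C:1 H:1 O:1
Element totals:
  C: 11
  H: 9
  N: 3
  O: 2
Molecular formula: C11H9N3O2.
  M = 11(12.0) + 9(1.007825) + 3(14.003074) + 2(15.994915)
    = 132.000000 + 9.070425 + 42.009222 + 31.989830 = 215.069477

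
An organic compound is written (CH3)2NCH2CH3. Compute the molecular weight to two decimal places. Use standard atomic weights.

73.14 g/mol

Atom tally by fragment:
  (CH3)2NCH2 → C:3 H:8 N:1
  CH3 → C:1 H:3
Element totals:
  C: 4
  H: 11
  N: 1
Molecular formula: C4H11N.
  M = 4(12.011) + 11(1.008) + 14.007
    = 48.044 + 11.088 + 14.007 = 73.139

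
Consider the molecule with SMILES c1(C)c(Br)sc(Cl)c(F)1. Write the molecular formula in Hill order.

C5H3BrClFS

Atom tally by fragment:
  thiophene ring core → C:4 H:4 S:1
  (− 4 ring H displaced by substituents)
  + CH3 → C:1 H:3
  + Br → Br:1
  + Cl → Cl:1
  + F → F:1
Element totals:
  C: 5
  H: 3
  Br: 1
  Cl: 1
  F: 1
  S: 1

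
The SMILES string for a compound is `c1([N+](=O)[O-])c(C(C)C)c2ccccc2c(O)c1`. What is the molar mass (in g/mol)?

Atom tally by fragment:
  naphthalene ring system core → C:10 H:8
  (− 3 ring H displaced by substituents)
  + NO2 → N:1 O:2
  + CH(CH3)2 → C:3 H:7
  + OH → O:1 H:1
Element totals:
  C: 13
  H: 13
  N: 1
  O: 3
Molecular formula: C13H13NO3.
  M = 13(12.011) + 13(1.008) + 14.007 + 3(15.999)
    = 156.143 + 13.104 + 14.007 + 47.997 = 231.251

231.25 g/mol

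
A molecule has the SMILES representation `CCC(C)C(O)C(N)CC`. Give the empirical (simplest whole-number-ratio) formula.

Atom tally by fragment:
  CH3 → C:1 H:3
  CH2 → C:1 H:2
  CH(CH3) → C:2 H:4
  CH(OH) → C:1 H:2 O:1
  CH(NH2) → C:1 H:3 N:1
  CH2 → C:1 H:2
  CH3 → C:1 H:3
Element totals:
  C: 8
  H: 19
  N: 1
  O: 1
Molecular formula: C8H19NO.
gcd of subscripts (8, 19, 1, 1) = 1, so the empirical formula equals the molecular formula.

C8H19NO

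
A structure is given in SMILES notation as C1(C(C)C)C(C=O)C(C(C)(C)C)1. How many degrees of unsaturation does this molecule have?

Atom tally by fragment:
  cyclopropane ring core → C:3 H:6
  (− 3 ring H displaced by substituents)
  + CH(CH3)2 → C:3 H:7
  + CHO → C:1 H:1 O:1
  + C(CH3)3 → C:4 H:9
Element totals:
  C: 11
  H: 20
  O: 1
Molecular formula: C11H20O.
DoU = (2C + 2 + N − H − X) / 2 = (2·11 + 2 + 0 − 20 − 0) / 2 = 2.

2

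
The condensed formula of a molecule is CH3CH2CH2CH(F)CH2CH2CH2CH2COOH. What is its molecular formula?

Atom tally by fragment:
  CH3 → C:1 H:3
  CH2 → C:1 H:2
  CH2 → C:1 H:2
  CH(F) → C:1 H:1 F:1
  CH2 → C:1 H:2
  CH2 → C:1 H:2
  CH2 → C:1 H:2
  CH2COOH → C:2 H:3 O:2
Element totals:
  C: 9
  H: 17
  F: 1
  O: 2

C9H17FO2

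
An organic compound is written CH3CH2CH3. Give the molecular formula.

C3H8

Element totals:
  C: 3
  H: 8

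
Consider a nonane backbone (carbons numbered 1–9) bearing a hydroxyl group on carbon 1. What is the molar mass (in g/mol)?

Atom tally by fragment:
  HOCH2 → C:1 H:3 O:1
  CH2 → C:1 H:2
  CH2 → C:1 H:2
  CH2 → C:1 H:2
  CH2 → C:1 H:2
  CH2 → C:1 H:2
  CH2 → C:1 H:2
  CH2 → C:1 H:2
  CH3 → C:1 H:3
Element totals:
  C: 9
  H: 20
  O: 1
Molecular formula: C9H20O.
  M = 9(12.011) + 20(1.008) + 15.999
    = 108.099 + 20.160 + 15.999 = 144.258

144.26 g/mol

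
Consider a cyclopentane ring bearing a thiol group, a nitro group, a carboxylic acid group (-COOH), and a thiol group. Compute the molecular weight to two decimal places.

Atom tally by fragment:
  cyclopentane ring core → C:5 H:10
  (− 4 ring H displaced by substituents)
  + SH → S:1 H:1
  + NO2 → N:1 O:2
  + COOH → C:1 H:1 O:2
  + SH → S:1 H:1
Element totals:
  C: 6
  H: 9
  N: 1
  O: 4
  S: 2
Molecular formula: C6H9NO4S2.
  M = 6(12.011) + 9(1.008) + 14.007 + 4(15.999) + 2(32.06)
    = 72.066 + 9.072 + 14.007 + 63.996 + 64.120 = 223.261

223.26 g/mol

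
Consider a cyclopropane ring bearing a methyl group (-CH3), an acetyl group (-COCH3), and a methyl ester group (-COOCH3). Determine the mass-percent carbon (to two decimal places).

61.52%

Atom tally by fragment:
  cyclopropane ring core → C:3 H:6
  (− 3 ring H displaced by substituents)
  + CH3 → C:1 H:3
  + COCH3 → C:2 H:3 O:1
  + COOCH3 → C:2 H:3 O:2
Element totals:
  C: 8
  H: 12
  O: 3
Molecular formula: C8H12O3.
Molar mass = 156.181 g/mol.
Mass from C: 8 × 12.011 = 96.088 g/mol.
%C = 96.088 / 156.181 × 100 = 61.52%.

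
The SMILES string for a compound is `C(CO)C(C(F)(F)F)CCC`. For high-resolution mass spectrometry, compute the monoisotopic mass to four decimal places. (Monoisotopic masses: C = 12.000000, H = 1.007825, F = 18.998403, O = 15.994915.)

170.0918

Atom tally by fragment:
  HOCH2CH2 → C:2 H:5 O:1
  CH(CF3) → C:2 H:1 F:3
  CH2 → C:1 H:2
  CH2 → C:1 H:2
  CH3 → C:1 H:3
Element totals:
  C: 7
  H: 13
  F: 3
  O: 1
Molecular formula: C7H13F3O.
  M = 7(12.0) + 13(1.007825) + 3(18.998403) + 15.994915
    = 84.000000 + 13.101725 + 56.995209 + 15.994915 = 170.091849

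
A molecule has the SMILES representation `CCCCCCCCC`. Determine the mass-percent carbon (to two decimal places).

84.28%

Atom tally by fragment:
  CH3 → C:1 H:3
  CH2 → C:1 H:2
  CH2 → C:1 H:2
  CH2 → C:1 H:2
  CH2 → C:1 H:2
  CH2 → C:1 H:2
  CH2 → C:1 H:2
  CH2 → C:1 H:2
  CH3 → C:1 H:3
Element totals:
  C: 9
  H: 20
Molecular formula: C9H20.
Molar mass = 128.259 g/mol.
Mass from C: 9 × 12.011 = 108.099 g/mol.
%C = 108.099 / 128.259 × 100 = 84.28%.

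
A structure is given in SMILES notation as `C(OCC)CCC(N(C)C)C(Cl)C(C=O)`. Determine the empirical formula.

C11H22ClNO2

Atom tally by fragment:
  C2H5OCH2 → C:3 H:7 O:1
  CH2 → C:1 H:2
  CH2 → C:1 H:2
  CH(N(CH3)2) → C:3 H:7 N:1
  CH(Cl) → C:1 H:1 Cl:1
  CH2CHO → C:2 H:3 O:1
Element totals:
  C: 11
  H: 22
  Cl: 1
  N: 1
  O: 2
Molecular formula: C11H22ClNO2.
gcd of subscripts (11, 1, 22, 1, 2) = 1, so the empirical formula equals the molecular formula.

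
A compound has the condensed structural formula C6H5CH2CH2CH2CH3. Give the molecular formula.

C10H14

Atom tally by fragment:
  C6H5CH2 → C:7 H:7
  CH2 → C:1 H:2
  CH2 → C:1 H:2
  CH3 → C:1 H:3
Element totals:
  C: 10
  H: 14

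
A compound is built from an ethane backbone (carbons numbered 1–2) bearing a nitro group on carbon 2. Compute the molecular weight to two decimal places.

75.07 g/mol

Atom tally by fragment:
  CH3 → C:1 H:3
  CH2NO2 → C:1 H:2 N:1 O:2
Element totals:
  C: 2
  H: 5
  N: 1
  O: 2
Molecular formula: C2H5NO2.
  M = 2(12.011) + 5(1.008) + 14.007 + 2(15.999)
    = 24.022 + 5.040 + 14.007 + 31.998 = 75.067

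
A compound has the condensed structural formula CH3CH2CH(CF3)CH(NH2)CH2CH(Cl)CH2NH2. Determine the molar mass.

Element totals:
  C: 8
  H: 16
  Cl: 1
  F: 3
  N: 2
Molecular formula: C8H16ClF3N2.
  M = 8(12.011) + 16(1.008) + 35.45 + 3(18.998) + 2(14.007)
    = 96.088 + 16.128 + 35.450 + 56.994 + 28.014 = 232.674

232.67 g/mol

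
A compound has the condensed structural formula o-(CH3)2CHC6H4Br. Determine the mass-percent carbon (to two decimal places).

Atom tally by fragment:
  benzene ring core → C:6 H:6
  (− 2 ring H displaced by substituents)
  + CH(CH3)2 → C:3 H:7
  + Br → Br:1
Element totals:
  C: 9
  H: 11
  Br: 1
Molecular formula: C9H11Br.
Molar mass = 199.091 g/mol.
Mass from C: 9 × 12.011 = 108.099 g/mol.
%C = 108.099 / 199.091 × 100 = 54.30%.

54.30%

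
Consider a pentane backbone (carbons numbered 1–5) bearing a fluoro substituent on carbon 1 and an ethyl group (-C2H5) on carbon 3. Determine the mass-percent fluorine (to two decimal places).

Atom tally by fragment:
  FCH2 → C:1 H:2 F:1
  CH2 → C:1 H:2
  CH(C2H5) → C:3 H:6
  CH2 → C:1 H:2
  CH3 → C:1 H:3
Element totals:
  C: 7
  H: 15
  F: 1
Molecular formula: C7H15F.
Molar mass = 118.195 g/mol.
Mass from F: 1 × 18.998 = 18.998 g/mol.
%F = 18.998 / 118.195 × 100 = 16.07%.

16.07%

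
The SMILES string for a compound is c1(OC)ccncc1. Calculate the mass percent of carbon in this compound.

66.04%

Atom tally by fragment:
  pyridine ring core → C:5 H:5 N:1
  (− 1 ring H displaced by substituents)
  + OCH3 → C:1 H:3 O:1
Element totals:
  C: 6
  H: 7
  N: 1
  O: 1
Molecular formula: C6H7NO.
Molar mass = 109.128 g/mol.
Mass from C: 6 × 12.011 = 72.066 g/mol.
%C = 72.066 / 109.128 × 100 = 66.04%.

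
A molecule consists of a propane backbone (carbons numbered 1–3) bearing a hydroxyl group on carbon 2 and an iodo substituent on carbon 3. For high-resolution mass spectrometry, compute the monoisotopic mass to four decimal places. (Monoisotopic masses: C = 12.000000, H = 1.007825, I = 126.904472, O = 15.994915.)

185.9542

Atom tally by fragment:
  CH3 → C:1 H:3
  CH(OH) → C:1 H:2 O:1
  CH2I → C:1 H:2 I:1
Element totals:
  C: 3
  H: 7
  I: 1
  O: 1
Molecular formula: C3H7IO.
  M = 3(12.0) + 7(1.007825) + 126.904472 + 15.994915
    = 36.000000 + 7.054775 + 126.904472 + 15.994915 = 185.954162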